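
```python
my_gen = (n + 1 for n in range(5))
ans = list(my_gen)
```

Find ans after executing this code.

Step 1: For each n in range(5), compute n+1:
  n=0: 0+1 = 1
  n=1: 1+1 = 2
  n=2: 2+1 = 3
  n=3: 3+1 = 4
  n=4: 4+1 = 5
Therefore ans = [1, 2, 3, 4, 5].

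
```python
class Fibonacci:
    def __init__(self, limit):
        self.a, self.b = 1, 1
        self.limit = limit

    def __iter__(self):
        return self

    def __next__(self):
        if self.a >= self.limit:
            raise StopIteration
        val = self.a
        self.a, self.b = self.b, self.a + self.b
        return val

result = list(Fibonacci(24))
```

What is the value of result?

Step 1: Fibonacci-like sequence (a=1, b=1) until >= 24:
  Yield 1, then a,b = 1,2
  Yield 1, then a,b = 2,3
  Yield 2, then a,b = 3,5
  Yield 3, then a,b = 5,8
  Yield 5, then a,b = 8,13
  Yield 8, then a,b = 13,21
  Yield 13, then a,b = 21,34
  Yield 21, then a,b = 34,55
Step 2: 34 >= 24, stop.
Therefore result = [1, 1, 2, 3, 5, 8, 13, 21].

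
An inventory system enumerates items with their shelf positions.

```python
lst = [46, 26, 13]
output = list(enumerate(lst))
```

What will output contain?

Step 1: enumerate pairs each element with its index:
  (0, 46)
  (1, 26)
  (2, 13)
Therefore output = [(0, 46), (1, 26), (2, 13)].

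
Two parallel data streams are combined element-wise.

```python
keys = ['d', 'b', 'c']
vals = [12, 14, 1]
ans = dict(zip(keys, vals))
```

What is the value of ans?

Step 1: zip pairs keys with values:
  'd' -> 12
  'b' -> 14
  'c' -> 1
Therefore ans = {'d': 12, 'b': 14, 'c': 1}.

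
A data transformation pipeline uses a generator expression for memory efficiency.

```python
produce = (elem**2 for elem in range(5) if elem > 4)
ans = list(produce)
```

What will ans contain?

Step 1: For range(5), keep elem > 4, then square:
  elem=0: 0 <= 4, excluded
  elem=1: 1 <= 4, excluded
  elem=2: 2 <= 4, excluded
  elem=3: 3 <= 4, excluded
  elem=4: 4 <= 4, excluded
Therefore ans = [].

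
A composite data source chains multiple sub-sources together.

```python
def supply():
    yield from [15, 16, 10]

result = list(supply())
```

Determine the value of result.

Step 1: yield from delegates to the iterable, yielding each element.
Step 2: Collected values: [15, 16, 10].
Therefore result = [15, 16, 10].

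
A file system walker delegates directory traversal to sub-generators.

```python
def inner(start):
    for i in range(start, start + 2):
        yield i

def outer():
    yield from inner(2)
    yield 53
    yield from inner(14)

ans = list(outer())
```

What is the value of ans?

Step 1: outer() delegates to inner(2):
  yield 2
  yield 3
Step 2: yield 53
Step 3: Delegates to inner(14):
  yield 14
  yield 15
Therefore ans = [2, 3, 53, 14, 15].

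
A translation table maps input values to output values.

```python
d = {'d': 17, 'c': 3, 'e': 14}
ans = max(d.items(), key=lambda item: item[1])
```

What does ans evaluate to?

Step 1: Find item with maximum value:
  ('d', 17)
  ('c', 3)
  ('e', 14)
Step 2: Maximum value is 17 at key 'd'.
Therefore ans = ('d', 17).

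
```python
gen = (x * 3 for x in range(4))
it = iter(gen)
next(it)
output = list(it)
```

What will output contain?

Step 1: Generator produces [0, 3, 6, 9].
Step 2: next(it) consumes first element (0).
Step 3: list(it) collects remaining: [3, 6, 9].
Therefore output = [3, 6, 9].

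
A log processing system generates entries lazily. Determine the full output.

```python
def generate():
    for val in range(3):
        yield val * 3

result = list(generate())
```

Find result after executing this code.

Step 1: For each val in range(3), yield val * 3:
  val=0: yield 0 * 3 = 0
  val=1: yield 1 * 3 = 3
  val=2: yield 2 * 3 = 6
Therefore result = [0, 3, 6].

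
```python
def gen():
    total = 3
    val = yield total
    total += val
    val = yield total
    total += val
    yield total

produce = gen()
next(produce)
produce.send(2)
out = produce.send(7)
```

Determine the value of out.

Step 1: next() -> yield total=3.
Step 2: send(2) -> val=2, total = 3+2 = 5, yield 5.
Step 3: send(7) -> val=7, total = 5+7 = 12, yield 12.
Therefore out = 12.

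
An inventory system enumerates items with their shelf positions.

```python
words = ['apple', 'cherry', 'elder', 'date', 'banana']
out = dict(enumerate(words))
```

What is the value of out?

Step 1: enumerate pairs indices with words:
  0 -> 'apple'
  1 -> 'cherry'
  2 -> 'elder'
  3 -> 'date'
  4 -> 'banana'
Therefore out = {0: 'apple', 1: 'cherry', 2: 'elder', 3: 'date', 4: 'banana'}.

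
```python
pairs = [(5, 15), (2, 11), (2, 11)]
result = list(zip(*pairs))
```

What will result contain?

Step 1: zip(*pairs) transposes: unzips [(5, 15), (2, 11), (2, 11)] into separate sequences.
Step 2: First elements: (5, 2, 2), second elements: (15, 11, 11).
Therefore result = [(5, 2, 2), (15, 11, 11)].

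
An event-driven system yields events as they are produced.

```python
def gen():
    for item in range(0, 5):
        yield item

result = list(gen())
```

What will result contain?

Step 1: The generator yields each value from range(0, 5).
Step 2: list() consumes all yields: [0, 1, 2, 3, 4].
Therefore result = [0, 1, 2, 3, 4].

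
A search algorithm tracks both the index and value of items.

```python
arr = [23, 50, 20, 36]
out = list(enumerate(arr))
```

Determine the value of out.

Step 1: enumerate pairs each element with its index:
  (0, 23)
  (1, 50)
  (2, 20)
  (3, 36)
Therefore out = [(0, 23), (1, 50), (2, 20), (3, 36)].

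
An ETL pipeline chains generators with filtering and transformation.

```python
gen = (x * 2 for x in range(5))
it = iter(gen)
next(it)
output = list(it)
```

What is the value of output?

Step 1: Generator produces [0, 2, 4, 6, 8].
Step 2: next(it) consumes first element (0).
Step 3: list(it) collects remaining: [2, 4, 6, 8].
Therefore output = [2, 4, 6, 8].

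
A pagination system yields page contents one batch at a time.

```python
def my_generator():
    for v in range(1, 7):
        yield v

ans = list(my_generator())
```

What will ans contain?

Step 1: The generator yields each value from range(1, 7).
Step 2: list() consumes all yields: [1, 2, 3, 4, 5, 6].
Therefore ans = [1, 2, 3, 4, 5, 6].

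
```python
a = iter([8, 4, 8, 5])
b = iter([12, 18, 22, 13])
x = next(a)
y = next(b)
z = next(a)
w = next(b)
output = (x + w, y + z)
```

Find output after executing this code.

Step 1: a iterates [8, 4, 8, 5], b iterates [12, 18, 22, 13].
Step 2: x = next(a) = 8, y = next(b) = 12.
Step 3: z = next(a) = 4, w = next(b) = 18.
Step 4: output = (8 + 18, 12 + 4) = (26, 16).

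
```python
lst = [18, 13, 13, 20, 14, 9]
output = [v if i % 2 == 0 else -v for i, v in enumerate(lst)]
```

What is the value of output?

Step 1: For each (i, v), keep v if i is even, negate if odd:
  i=0 (even): keep 18
  i=1 (odd): negate to -13
  i=2 (even): keep 13
  i=3 (odd): negate to -20
  i=4 (even): keep 14
  i=5 (odd): negate to -9
Therefore output = [18, -13, 13, -20, 14, -9].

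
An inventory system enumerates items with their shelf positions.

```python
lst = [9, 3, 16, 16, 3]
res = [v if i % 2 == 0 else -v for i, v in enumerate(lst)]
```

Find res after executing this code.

Step 1: For each (i, v), keep v if i is even, negate if odd:
  i=0 (even): keep 9
  i=1 (odd): negate to -3
  i=2 (even): keep 16
  i=3 (odd): negate to -16
  i=4 (even): keep 3
Therefore res = [9, -3, 16, -16, 3].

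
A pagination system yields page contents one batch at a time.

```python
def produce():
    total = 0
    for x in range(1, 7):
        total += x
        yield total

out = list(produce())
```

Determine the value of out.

Step 1: Generator accumulates running sum:
  x=1: total = 1, yield 1
  x=2: total = 3, yield 3
  x=3: total = 6, yield 6
  x=4: total = 10, yield 10
  x=5: total = 15, yield 15
  x=6: total = 21, yield 21
Therefore out = [1, 3, 6, 10, 15, 21].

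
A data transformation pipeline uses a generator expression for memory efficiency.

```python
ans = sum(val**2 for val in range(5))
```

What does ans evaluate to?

Step 1: Compute val**2 for each val in range(5):
  val=0: 0**2 = 0
  val=1: 1**2 = 1
  val=2: 2**2 = 4
  val=3: 3**2 = 9
  val=4: 4**2 = 16
Step 2: sum = 0 + 1 + 4 + 9 + 16 = 30.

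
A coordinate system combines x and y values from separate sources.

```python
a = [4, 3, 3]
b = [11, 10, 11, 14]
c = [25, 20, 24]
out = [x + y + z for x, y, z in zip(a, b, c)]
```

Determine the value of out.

Step 1: zip three lists (truncates to shortest, len=3):
  4 + 11 + 25 = 40
  3 + 10 + 20 = 33
  3 + 11 + 24 = 38
Therefore out = [40, 33, 38].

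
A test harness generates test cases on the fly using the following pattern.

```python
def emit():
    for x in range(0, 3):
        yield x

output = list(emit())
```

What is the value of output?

Step 1: The generator yields each value from range(0, 3).
Step 2: list() consumes all yields: [0, 1, 2].
Therefore output = [0, 1, 2].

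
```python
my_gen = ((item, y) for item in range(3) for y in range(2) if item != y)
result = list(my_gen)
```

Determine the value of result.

Step 1: Nested generator over range(3) x range(2) where item != y:
  (0, 0): excluded (item == y)
  (0, 1): included
  (1, 0): included
  (1, 1): excluded (item == y)
  (2, 0): included
  (2, 1): included
Therefore result = [(0, 1), (1, 0), (2, 0), (2, 1)].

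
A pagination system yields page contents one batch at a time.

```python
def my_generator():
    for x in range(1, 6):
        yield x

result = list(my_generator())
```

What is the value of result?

Step 1: The generator yields each value from range(1, 6).
Step 2: list() consumes all yields: [1, 2, 3, 4, 5].
Therefore result = [1, 2, 3, 4, 5].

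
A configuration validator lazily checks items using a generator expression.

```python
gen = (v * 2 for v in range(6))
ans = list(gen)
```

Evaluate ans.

Step 1: For each v in range(6), compute v*2:
  v=0: 0*2 = 0
  v=1: 1*2 = 2
  v=2: 2*2 = 4
  v=3: 3*2 = 6
  v=4: 4*2 = 8
  v=5: 5*2 = 10
Therefore ans = [0, 2, 4, 6, 8, 10].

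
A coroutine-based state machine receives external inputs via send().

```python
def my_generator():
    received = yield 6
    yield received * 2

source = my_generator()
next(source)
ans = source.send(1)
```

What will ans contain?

Step 1: next(source) advances to first yield, producing 6.
Step 2: send(1) resumes, received = 1.
Step 3: yield received * 2 = 1 * 2 = 2.
Therefore ans = 2.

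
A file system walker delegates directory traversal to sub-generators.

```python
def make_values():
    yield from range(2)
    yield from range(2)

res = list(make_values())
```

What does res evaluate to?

Step 1: Trace yields in order:
  yield 0
  yield 1
  yield 0
  yield 1
Therefore res = [0, 1, 0, 1].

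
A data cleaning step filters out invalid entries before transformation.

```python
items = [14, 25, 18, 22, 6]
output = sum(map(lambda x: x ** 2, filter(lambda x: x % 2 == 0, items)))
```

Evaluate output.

Step 1: Filter even numbers from [14, 25, 18, 22, 6]: [14, 18, 22, 6]
Step 2: Square each: [196, 324, 484, 36]
Step 3: Sum = 1040.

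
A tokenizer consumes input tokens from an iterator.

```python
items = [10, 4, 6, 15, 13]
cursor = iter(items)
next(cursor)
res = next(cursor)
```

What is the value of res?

Step 1: Create iterator over [10, 4, 6, 15, 13].
Step 2: next() consumes 10.
Step 3: next() returns 4.
Therefore res = 4.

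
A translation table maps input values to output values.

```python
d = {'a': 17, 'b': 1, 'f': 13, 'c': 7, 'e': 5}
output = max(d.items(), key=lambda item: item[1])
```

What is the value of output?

Step 1: Find item with maximum value:
  ('a', 17)
  ('b', 1)
  ('f', 13)
  ('c', 7)
  ('e', 5)
Step 2: Maximum value is 17 at key 'a'.
Therefore output = ('a', 17).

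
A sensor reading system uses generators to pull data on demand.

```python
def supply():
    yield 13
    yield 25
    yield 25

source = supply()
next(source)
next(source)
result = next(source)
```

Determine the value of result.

Step 1: supply() creates a generator.
Step 2: next(source) yields 13 (consumed and discarded).
Step 3: next(source) yields 25 (consumed and discarded).
Step 4: next(source) yields 25, assigned to result.
Therefore result = 25.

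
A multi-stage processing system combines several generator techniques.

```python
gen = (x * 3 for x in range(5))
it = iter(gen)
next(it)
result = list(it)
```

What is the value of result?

Step 1: Generator produces [0, 3, 6, 9, 12].
Step 2: next(it) consumes first element (0).
Step 3: list(it) collects remaining: [3, 6, 9, 12].
Therefore result = [3, 6, 9, 12].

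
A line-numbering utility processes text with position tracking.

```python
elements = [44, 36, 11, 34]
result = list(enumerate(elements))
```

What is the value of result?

Step 1: enumerate pairs each element with its index:
  (0, 44)
  (1, 36)
  (2, 11)
  (3, 34)
Therefore result = [(0, 44), (1, 36), (2, 11), (3, 34)].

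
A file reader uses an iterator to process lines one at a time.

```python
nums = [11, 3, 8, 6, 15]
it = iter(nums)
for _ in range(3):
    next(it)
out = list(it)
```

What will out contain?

Step 1: Create iterator over [11, 3, 8, 6, 15].
Step 2: Advance 3 positions (consuming [11, 3, 8]).
Step 3: list() collects remaining elements: [6, 15].
Therefore out = [6, 15].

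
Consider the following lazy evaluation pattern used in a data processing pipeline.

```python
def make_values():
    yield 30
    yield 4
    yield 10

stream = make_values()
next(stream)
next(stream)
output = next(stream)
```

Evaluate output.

Step 1: make_values() creates a generator.
Step 2: next(stream) yields 30 (consumed and discarded).
Step 3: next(stream) yields 4 (consumed and discarded).
Step 4: next(stream) yields 10, assigned to output.
Therefore output = 10.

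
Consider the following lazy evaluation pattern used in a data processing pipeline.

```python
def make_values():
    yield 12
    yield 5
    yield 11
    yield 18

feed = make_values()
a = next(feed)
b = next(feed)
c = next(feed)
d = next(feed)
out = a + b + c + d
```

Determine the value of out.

Step 1: Create generator and consume all values:
  a = next(feed) = 12
  b = next(feed) = 5
  c = next(feed) = 11
  d = next(feed) = 18
Step 2: out = 12 + 5 + 11 + 18 = 46.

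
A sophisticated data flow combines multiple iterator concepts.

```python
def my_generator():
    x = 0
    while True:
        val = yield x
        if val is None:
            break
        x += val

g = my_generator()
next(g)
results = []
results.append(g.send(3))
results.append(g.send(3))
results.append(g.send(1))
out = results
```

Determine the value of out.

Step 1: next(g) -> yield 0.
Step 2: send(3) -> x = 3, yield 3.
Step 3: send(3) -> x = 6, yield 6.
Step 4: send(1) -> x = 7, yield 7.
Therefore out = [3, 6, 7].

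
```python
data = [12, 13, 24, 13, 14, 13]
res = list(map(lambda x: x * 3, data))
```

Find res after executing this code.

Step 1: Apply lambda x: x * 3 to each element:
  12 -> 36
  13 -> 39
  24 -> 72
  13 -> 39
  14 -> 42
  13 -> 39
Therefore res = [36, 39, 72, 39, 42, 39].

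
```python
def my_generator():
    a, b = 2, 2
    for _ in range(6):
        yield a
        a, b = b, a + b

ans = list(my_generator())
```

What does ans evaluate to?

Step 1: Fibonacci-like sequence starting with a=2, b=2:
  Iteration 1: yield a=2, then a,b = 2,4
  Iteration 2: yield a=2, then a,b = 4,6
  Iteration 3: yield a=4, then a,b = 6,10
  Iteration 4: yield a=6, then a,b = 10,16
  Iteration 5: yield a=10, then a,b = 16,26
  Iteration 6: yield a=16, then a,b = 26,42
Therefore ans = [2, 2, 4, 6, 10, 16].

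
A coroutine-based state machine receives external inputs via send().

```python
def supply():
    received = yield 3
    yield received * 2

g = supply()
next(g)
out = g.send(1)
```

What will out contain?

Step 1: next(g) advances to first yield, producing 3.
Step 2: send(1) resumes, received = 1.
Step 3: yield received * 2 = 1 * 2 = 2.
Therefore out = 2.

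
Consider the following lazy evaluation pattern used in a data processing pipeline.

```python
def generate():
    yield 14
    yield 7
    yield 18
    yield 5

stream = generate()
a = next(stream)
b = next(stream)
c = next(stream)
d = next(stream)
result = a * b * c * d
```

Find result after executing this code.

Step 1: Create generator and consume all values:
  a = next(stream) = 14
  b = next(stream) = 7
  c = next(stream) = 18
  d = next(stream) = 5
Step 2: result = 14 * 7 * 18 * 5 = 8820.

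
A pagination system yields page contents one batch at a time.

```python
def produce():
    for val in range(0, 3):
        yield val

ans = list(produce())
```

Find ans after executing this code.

Step 1: The generator yields each value from range(0, 3).
Step 2: list() consumes all yields: [0, 1, 2].
Therefore ans = [0, 1, 2].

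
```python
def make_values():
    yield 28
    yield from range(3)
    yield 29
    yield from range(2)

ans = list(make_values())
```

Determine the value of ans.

Step 1: Trace yields in order:
  yield 28
  yield 0
  yield 1
  yield 2
  yield 29
  yield 0
  yield 1
Therefore ans = [28, 0, 1, 2, 29, 0, 1].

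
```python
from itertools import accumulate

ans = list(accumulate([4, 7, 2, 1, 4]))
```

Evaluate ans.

Step 1: accumulate computes running sums:
  + 4 = 4
  + 7 = 11
  + 2 = 13
  + 1 = 14
  + 4 = 18
Therefore ans = [4, 11, 13, 14, 18].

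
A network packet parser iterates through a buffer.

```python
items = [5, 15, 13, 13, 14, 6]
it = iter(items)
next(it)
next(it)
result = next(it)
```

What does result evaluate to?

Step 1: Create iterator over [5, 15, 13, 13, 14, 6].
Step 2: next() consumes 5.
Step 3: next() consumes 15.
Step 4: next() returns 13.
Therefore result = 13.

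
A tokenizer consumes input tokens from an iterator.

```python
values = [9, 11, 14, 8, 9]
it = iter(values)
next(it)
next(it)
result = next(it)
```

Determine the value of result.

Step 1: Create iterator over [9, 11, 14, 8, 9].
Step 2: next() consumes 9.
Step 3: next() consumes 11.
Step 4: next() returns 14.
Therefore result = 14.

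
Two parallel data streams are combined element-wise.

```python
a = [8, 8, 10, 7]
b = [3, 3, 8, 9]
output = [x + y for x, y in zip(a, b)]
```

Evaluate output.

Step 1: Add corresponding elements:
  8 + 3 = 11
  8 + 3 = 11
  10 + 8 = 18
  7 + 9 = 16
Therefore output = [11, 11, 18, 16].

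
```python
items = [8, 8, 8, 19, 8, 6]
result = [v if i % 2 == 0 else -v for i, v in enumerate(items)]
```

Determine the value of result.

Step 1: For each (i, v), keep v if i is even, negate if odd:
  i=0 (even): keep 8
  i=1 (odd): negate to -8
  i=2 (even): keep 8
  i=3 (odd): negate to -19
  i=4 (even): keep 8
  i=5 (odd): negate to -6
Therefore result = [8, -8, 8, -19, 8, -6].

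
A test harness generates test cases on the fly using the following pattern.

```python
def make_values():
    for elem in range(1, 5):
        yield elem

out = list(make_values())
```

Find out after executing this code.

Step 1: The generator yields each value from range(1, 5).
Step 2: list() consumes all yields: [1, 2, 3, 4].
Therefore out = [1, 2, 3, 4].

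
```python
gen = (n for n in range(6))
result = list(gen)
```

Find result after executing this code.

Step 1: Generator expression iterates range(6): [0, 1, 2, 3, 4, 5].
Step 2: list() collects all values.
Therefore result = [0, 1, 2, 3, 4, 5].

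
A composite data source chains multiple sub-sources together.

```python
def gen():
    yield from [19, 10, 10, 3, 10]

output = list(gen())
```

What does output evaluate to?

Step 1: yield from delegates to the iterable, yielding each element.
Step 2: Collected values: [19, 10, 10, 3, 10].
Therefore output = [19, 10, 10, 3, 10].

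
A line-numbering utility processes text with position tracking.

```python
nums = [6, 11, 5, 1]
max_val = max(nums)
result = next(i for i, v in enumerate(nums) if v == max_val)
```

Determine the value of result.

Step 1: max([6, 11, 5, 1]) = 11.
Step 2: Find first index where value == 11:
  Index 0: 6 != 11
  Index 1: 11 == 11, found!
Therefore result = 1.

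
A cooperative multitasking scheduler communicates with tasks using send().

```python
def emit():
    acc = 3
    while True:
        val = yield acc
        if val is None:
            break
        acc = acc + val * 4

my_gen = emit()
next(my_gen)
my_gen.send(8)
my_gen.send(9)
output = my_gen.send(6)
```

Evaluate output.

Step 1: next() -> yield acc=3.
Step 2: send(8) -> val=8, acc = 3 + 8*4 = 35, yield 35.
Step 3: send(9) -> val=9, acc = 35 + 9*4 = 71, yield 71.
Step 4: send(6) -> val=6, acc = 71 + 6*4 = 95, yield 95.
Therefore output = 95.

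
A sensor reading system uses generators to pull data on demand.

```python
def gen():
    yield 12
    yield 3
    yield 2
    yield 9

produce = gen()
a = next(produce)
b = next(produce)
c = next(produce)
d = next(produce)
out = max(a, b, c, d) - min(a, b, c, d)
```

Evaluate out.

Step 1: Create generator and consume all values:
  a = next(produce) = 12
  b = next(produce) = 3
  c = next(produce) = 2
  d = next(produce) = 9
Step 2: max = 12, min = 2, out = 12 - 2 = 10.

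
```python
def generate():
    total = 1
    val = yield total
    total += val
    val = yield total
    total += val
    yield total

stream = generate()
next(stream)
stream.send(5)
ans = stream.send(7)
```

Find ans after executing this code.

Step 1: next() -> yield total=1.
Step 2: send(5) -> val=5, total = 1+5 = 6, yield 6.
Step 3: send(7) -> val=7, total = 6+7 = 13, yield 13.
Therefore ans = 13.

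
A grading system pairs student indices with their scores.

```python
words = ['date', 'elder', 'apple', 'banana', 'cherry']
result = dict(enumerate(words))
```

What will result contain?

Step 1: enumerate pairs indices with words:
  0 -> 'date'
  1 -> 'elder'
  2 -> 'apple'
  3 -> 'banana'
  4 -> 'cherry'
Therefore result = {0: 'date', 1: 'elder', 2: 'apple', 3: 'banana', 4: 'cherry'}.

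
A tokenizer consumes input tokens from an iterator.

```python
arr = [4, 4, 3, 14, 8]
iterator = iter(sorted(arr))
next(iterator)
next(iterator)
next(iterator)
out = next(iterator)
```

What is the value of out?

Step 1: sorted([4, 4, 3, 14, 8]) = [3, 4, 4, 8, 14].
Step 2: Create iterator and skip 3 elements.
Step 3: next() returns 8.
Therefore out = 8.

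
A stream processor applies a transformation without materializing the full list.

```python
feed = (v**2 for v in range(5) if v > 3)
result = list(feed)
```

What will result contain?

Step 1: For range(5), keep v > 3, then square:
  v=0: 0 <= 3, excluded
  v=1: 1 <= 3, excluded
  v=2: 2 <= 3, excluded
  v=3: 3 <= 3, excluded
  v=4: 4 > 3, yield 4**2 = 16
Therefore result = [16].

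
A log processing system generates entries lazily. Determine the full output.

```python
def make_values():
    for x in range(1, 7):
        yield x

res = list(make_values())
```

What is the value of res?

Step 1: The generator yields each value from range(1, 7).
Step 2: list() consumes all yields: [1, 2, 3, 4, 5, 6].
Therefore res = [1, 2, 3, 4, 5, 6].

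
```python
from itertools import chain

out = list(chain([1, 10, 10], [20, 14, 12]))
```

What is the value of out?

Step 1: chain() concatenates iterables: [1, 10, 10] + [20, 14, 12].
Therefore out = [1, 10, 10, 20, 14, 12].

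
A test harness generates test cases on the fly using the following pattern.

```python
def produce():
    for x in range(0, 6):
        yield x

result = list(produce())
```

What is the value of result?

Step 1: The generator yields each value from range(0, 6).
Step 2: list() consumes all yields: [0, 1, 2, 3, 4, 5].
Therefore result = [0, 1, 2, 3, 4, 5].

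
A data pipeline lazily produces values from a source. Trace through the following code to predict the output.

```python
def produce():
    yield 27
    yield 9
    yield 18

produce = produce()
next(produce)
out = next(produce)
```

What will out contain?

Step 1: produce() creates a generator.
Step 2: next(produce) yields 27 (consumed and discarded).
Step 3: next(produce) yields 9, assigned to out.
Therefore out = 9.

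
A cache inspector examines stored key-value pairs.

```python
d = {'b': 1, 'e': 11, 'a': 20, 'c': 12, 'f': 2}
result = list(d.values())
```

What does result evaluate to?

Step 1: d.values() returns the dictionary values in insertion order.
Therefore result = [1, 11, 20, 12, 2].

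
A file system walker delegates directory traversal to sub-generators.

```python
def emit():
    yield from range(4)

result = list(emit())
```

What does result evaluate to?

Step 1: yield from delegates to the iterable, yielding each element.
Step 2: Collected values: [0, 1, 2, 3].
Therefore result = [0, 1, 2, 3].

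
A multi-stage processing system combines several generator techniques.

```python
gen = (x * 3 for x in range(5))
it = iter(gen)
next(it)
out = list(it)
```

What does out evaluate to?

Step 1: Generator produces [0, 3, 6, 9, 12].
Step 2: next(it) consumes first element (0).
Step 3: list(it) collects remaining: [3, 6, 9, 12].
Therefore out = [3, 6, 9, 12].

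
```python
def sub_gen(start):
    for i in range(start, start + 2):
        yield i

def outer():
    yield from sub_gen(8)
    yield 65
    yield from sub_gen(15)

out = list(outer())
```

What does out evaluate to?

Step 1: outer() delegates to sub_gen(8):
  yield 8
  yield 9
Step 2: yield 65
Step 3: Delegates to sub_gen(15):
  yield 15
  yield 16
Therefore out = [8, 9, 65, 15, 16].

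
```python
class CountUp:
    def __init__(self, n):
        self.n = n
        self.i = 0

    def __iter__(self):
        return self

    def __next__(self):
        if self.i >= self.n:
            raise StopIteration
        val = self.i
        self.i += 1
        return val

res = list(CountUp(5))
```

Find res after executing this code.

Step 1: CountUp(5) creates an iterator counting 0 to 4.
Step 2: list() consumes all values: [0, 1, 2, 3, 4].
Therefore res = [0, 1, 2, 3, 4].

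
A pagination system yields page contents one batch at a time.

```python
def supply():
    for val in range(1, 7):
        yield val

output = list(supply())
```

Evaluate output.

Step 1: The generator yields each value from range(1, 7).
Step 2: list() consumes all yields: [1, 2, 3, 4, 5, 6].
Therefore output = [1, 2, 3, 4, 5, 6].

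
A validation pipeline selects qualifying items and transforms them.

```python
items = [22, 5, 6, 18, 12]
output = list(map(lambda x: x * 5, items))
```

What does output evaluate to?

Step 1: Apply lambda x: x * 5 to each element:
  22 -> 110
  5 -> 25
  6 -> 30
  18 -> 90
  12 -> 60
Therefore output = [110, 25, 30, 90, 60].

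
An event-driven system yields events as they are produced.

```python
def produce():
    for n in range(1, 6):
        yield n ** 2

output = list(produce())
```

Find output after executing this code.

Step 1: For each n in range(1, 6), yield n**2:
  n=1: yield 1**2 = 1
  n=2: yield 2**2 = 4
  n=3: yield 3**2 = 9
  n=4: yield 4**2 = 16
  n=5: yield 5**2 = 25
Therefore output = [1, 4, 9, 16, 25].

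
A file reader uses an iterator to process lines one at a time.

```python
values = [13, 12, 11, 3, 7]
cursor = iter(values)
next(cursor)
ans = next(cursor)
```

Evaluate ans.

Step 1: Create iterator over [13, 12, 11, 3, 7].
Step 2: next() consumes 13.
Step 3: next() returns 12.
Therefore ans = 12.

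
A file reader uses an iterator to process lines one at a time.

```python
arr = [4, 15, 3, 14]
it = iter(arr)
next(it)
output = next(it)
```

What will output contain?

Step 1: Create iterator over [4, 15, 3, 14].
Step 2: next() consumes 4.
Step 3: next() returns 15.
Therefore output = 15.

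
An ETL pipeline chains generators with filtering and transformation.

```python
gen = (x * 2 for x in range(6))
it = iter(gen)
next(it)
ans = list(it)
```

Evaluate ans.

Step 1: Generator produces [0, 2, 4, 6, 8, 10].
Step 2: next(it) consumes first element (0).
Step 3: list(it) collects remaining: [2, 4, 6, 8, 10].
Therefore ans = [2, 4, 6, 8, 10].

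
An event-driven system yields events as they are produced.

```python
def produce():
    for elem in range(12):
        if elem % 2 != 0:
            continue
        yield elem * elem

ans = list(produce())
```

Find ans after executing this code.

Step 1: Only yield elem**2 when elem is divisible by 2:
  elem=0: 0 % 2 == 0, yield 0**2 = 0
  elem=2: 2 % 2 == 0, yield 2**2 = 4
  elem=4: 4 % 2 == 0, yield 4**2 = 16
  elem=6: 6 % 2 == 0, yield 6**2 = 36
  elem=8: 8 % 2 == 0, yield 8**2 = 64
  elem=10: 10 % 2 == 0, yield 10**2 = 100
Therefore ans = [0, 4, 16, 36, 64, 100].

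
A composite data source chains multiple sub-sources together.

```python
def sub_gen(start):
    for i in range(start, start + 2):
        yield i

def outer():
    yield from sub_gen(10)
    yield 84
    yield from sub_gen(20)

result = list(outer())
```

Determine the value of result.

Step 1: outer() delegates to sub_gen(10):
  yield 10
  yield 11
Step 2: yield 84
Step 3: Delegates to sub_gen(20):
  yield 20
  yield 21
Therefore result = [10, 11, 84, 20, 21].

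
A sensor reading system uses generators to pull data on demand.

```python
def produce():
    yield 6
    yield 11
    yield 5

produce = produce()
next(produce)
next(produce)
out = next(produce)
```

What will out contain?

Step 1: produce() creates a generator.
Step 2: next(produce) yields 6 (consumed and discarded).
Step 3: next(produce) yields 11 (consumed and discarded).
Step 4: next(produce) yields 5, assigned to out.
Therefore out = 5.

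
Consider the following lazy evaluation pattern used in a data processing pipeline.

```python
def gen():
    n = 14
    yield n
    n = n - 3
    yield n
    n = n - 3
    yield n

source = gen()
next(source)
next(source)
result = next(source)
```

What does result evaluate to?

Step 1: Trace through generator execution:
  Yield 1: n starts at 14, yield 14
  Yield 2: n = 14 - 3 = 11, yield 11
  Yield 3: n = 11 - 3 = 8, yield 8
Step 2: First next() gets 14, second next() gets the second value, third next() yields 8.
Therefore result = 8.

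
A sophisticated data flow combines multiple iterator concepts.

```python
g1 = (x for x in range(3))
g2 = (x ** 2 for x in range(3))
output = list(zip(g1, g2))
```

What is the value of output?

Step 1: g1 produces [0, 1, 2].
Step 2: g2 produces [0, 1, 4].
Step 3: zip pairs them: [(0, 0), (1, 1), (2, 4)].
Therefore output = [(0, 0), (1, 1), (2, 4)].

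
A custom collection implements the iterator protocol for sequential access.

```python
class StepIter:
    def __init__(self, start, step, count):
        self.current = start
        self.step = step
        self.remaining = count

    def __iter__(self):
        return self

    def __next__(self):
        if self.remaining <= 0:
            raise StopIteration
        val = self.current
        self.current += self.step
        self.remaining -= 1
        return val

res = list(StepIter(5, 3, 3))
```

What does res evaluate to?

Step 1: StepIter starts at 5, increments by 3, for 3 steps:
  Yield 5, then current += 3
  Yield 8, then current += 3
  Yield 11, then current += 3
Therefore res = [5, 8, 11].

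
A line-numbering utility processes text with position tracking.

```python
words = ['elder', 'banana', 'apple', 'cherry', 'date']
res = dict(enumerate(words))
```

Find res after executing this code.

Step 1: enumerate pairs indices with words:
  0 -> 'elder'
  1 -> 'banana'
  2 -> 'apple'
  3 -> 'cherry'
  4 -> 'date'
Therefore res = {0: 'elder', 1: 'banana', 2: 'apple', 3: 'cherry', 4: 'date'}.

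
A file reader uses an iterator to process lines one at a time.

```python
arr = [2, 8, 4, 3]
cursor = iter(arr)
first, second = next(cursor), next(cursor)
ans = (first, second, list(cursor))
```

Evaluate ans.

Step 1: Create iterator over [2, 8, 4, 3].
Step 2: first = 2, second = 8.
Step 3: Remaining elements: [4, 3].
Therefore ans = (2, 8, [4, 3]).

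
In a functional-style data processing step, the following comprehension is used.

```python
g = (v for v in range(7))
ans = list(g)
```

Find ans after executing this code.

Step 1: Generator expression iterates range(7): [0, 1, 2, 3, 4, 5, 6].
Step 2: list() collects all values.
Therefore ans = [0, 1, 2, 3, 4, 5, 6].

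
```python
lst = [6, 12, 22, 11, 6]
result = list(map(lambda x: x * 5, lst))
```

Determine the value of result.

Step 1: Apply lambda x: x * 5 to each element:
  6 -> 30
  12 -> 60
  22 -> 110
  11 -> 55
  6 -> 30
Therefore result = [30, 60, 110, 55, 30].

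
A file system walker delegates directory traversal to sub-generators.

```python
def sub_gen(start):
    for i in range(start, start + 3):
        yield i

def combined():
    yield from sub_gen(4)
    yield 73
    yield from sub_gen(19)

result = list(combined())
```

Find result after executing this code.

Step 1: combined() delegates to sub_gen(4):
  yield 4
  yield 5
  yield 6
Step 2: yield 73
Step 3: Delegates to sub_gen(19):
  yield 19
  yield 20
  yield 21
Therefore result = [4, 5, 6, 73, 19, 20, 21].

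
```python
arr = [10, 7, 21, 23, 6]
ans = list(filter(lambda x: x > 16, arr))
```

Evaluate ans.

Step 1: Filter elements > 16:
  10: removed
  7: removed
  21: kept
  23: kept
  6: removed
Therefore ans = [21, 23].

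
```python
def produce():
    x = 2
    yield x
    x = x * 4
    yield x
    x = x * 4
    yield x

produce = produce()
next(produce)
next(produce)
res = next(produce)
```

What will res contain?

Step 1: Trace through generator execution:
  Yield 1: x starts at 2, yield 2
  Yield 2: x = 2 * 4 = 8, yield 8
  Yield 3: x = 8 * 4 = 32, yield 32
Step 2: First next() gets 2, second next() gets the second value, third next() yields 32.
Therefore res = 32.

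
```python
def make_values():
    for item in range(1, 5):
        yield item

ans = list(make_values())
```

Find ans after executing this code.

Step 1: The generator yields each value from range(1, 5).
Step 2: list() consumes all yields: [1, 2, 3, 4].
Therefore ans = [1, 2, 3, 4].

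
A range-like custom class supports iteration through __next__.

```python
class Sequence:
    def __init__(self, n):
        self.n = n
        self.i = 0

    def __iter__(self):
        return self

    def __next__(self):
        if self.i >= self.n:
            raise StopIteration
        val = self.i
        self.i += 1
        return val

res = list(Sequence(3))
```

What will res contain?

Step 1: Sequence(3) creates an iterator counting 0 to 2.
Step 2: list() consumes all values: [0, 1, 2].
Therefore res = [0, 1, 2].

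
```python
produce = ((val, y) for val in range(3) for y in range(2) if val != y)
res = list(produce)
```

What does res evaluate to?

Step 1: Nested generator over range(3) x range(2) where val != y:
  (0, 0): excluded (val == y)
  (0, 1): included
  (1, 0): included
  (1, 1): excluded (val == y)
  (2, 0): included
  (2, 1): included
Therefore res = [(0, 1), (1, 0), (2, 0), (2, 1)].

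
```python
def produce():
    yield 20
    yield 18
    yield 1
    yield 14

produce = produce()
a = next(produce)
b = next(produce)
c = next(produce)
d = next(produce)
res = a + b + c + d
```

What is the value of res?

Step 1: Create generator and consume all values:
  a = next(produce) = 20
  b = next(produce) = 18
  c = next(produce) = 1
  d = next(produce) = 14
Step 2: res = 20 + 18 + 1 + 14 = 53.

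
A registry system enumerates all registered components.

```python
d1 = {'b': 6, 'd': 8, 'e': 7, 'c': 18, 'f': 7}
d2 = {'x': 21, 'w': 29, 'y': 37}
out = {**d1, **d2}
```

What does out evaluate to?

Step 1: Merge d1 and d2 (d2 values override on key conflicts).
Step 2: d1 has keys ['b', 'd', 'e', 'c', 'f'], d2 has keys ['x', 'w', 'y'].
Therefore out = {'b': 6, 'd': 8, 'e': 7, 'c': 18, 'f': 7, 'x': 21, 'w': 29, 'y': 37}.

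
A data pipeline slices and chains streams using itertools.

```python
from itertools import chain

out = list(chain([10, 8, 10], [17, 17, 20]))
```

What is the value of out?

Step 1: chain() concatenates iterables: [10, 8, 10] + [17, 17, 20].
Therefore out = [10, 8, 10, 17, 17, 20].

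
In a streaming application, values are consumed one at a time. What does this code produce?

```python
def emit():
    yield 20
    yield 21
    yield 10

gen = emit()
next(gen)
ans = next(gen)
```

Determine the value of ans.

Step 1: emit() creates a generator.
Step 2: next(gen) yields 20 (consumed and discarded).
Step 3: next(gen) yields 21, assigned to ans.
Therefore ans = 21.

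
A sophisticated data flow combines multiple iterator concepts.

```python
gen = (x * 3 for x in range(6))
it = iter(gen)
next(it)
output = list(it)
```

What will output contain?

Step 1: Generator produces [0, 3, 6, 9, 12, 15].
Step 2: next(it) consumes first element (0).
Step 3: list(it) collects remaining: [3, 6, 9, 12, 15].
Therefore output = [3, 6, 9, 12, 15].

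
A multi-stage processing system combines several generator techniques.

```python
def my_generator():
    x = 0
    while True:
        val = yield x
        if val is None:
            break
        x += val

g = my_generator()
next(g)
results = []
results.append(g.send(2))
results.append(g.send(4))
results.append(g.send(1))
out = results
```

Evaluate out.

Step 1: next(g) -> yield 0.
Step 2: send(2) -> x = 2, yield 2.
Step 3: send(4) -> x = 6, yield 6.
Step 4: send(1) -> x = 7, yield 7.
Therefore out = [2, 6, 7].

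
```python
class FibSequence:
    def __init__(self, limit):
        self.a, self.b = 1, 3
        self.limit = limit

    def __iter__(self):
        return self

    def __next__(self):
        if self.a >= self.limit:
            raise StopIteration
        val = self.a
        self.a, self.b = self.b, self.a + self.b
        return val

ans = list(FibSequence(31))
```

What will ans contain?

Step 1: Fibonacci-like sequence (a=1, b=3) until >= 31:
  Yield 1, then a,b = 3,4
  Yield 3, then a,b = 4,7
  Yield 4, then a,b = 7,11
  Yield 7, then a,b = 11,18
  Yield 11, then a,b = 18,29
  Yield 18, then a,b = 29,47
  Yield 29, then a,b = 47,76
Step 2: 47 >= 31, stop.
Therefore ans = [1, 3, 4, 7, 11, 18, 29].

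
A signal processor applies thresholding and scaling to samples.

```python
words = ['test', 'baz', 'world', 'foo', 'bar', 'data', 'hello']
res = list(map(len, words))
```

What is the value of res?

Step 1: Map len() to each word:
  'test' -> 4
  'baz' -> 3
  'world' -> 5
  'foo' -> 3
  'bar' -> 3
  'data' -> 4
  'hello' -> 5
Therefore res = [4, 3, 5, 3, 3, 4, 5].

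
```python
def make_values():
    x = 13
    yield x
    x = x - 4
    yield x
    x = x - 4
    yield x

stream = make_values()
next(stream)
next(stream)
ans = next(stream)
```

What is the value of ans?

Step 1: Trace through generator execution:
  Yield 1: x starts at 13, yield 13
  Yield 2: x = 13 - 4 = 9, yield 9
  Yield 3: x = 9 - 4 = 5, yield 5
Step 2: First next() gets 13, second next() gets the second value, third next() yields 5.
Therefore ans = 5.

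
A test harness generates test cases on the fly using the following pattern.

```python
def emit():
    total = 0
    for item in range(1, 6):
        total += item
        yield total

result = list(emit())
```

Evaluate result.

Step 1: Generator accumulates running sum:
  item=1: total = 1, yield 1
  item=2: total = 3, yield 3
  item=3: total = 6, yield 6
  item=4: total = 10, yield 10
  item=5: total = 15, yield 15
Therefore result = [1, 3, 6, 10, 15].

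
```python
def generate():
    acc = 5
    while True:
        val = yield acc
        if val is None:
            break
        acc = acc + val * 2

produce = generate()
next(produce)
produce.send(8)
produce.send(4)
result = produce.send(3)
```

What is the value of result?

Step 1: next() -> yield acc=5.
Step 2: send(8) -> val=8, acc = 5 + 8*2 = 21, yield 21.
Step 3: send(4) -> val=4, acc = 21 + 4*2 = 29, yield 29.
Step 4: send(3) -> val=3, acc = 29 + 3*2 = 35, yield 35.
Therefore result = 35.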